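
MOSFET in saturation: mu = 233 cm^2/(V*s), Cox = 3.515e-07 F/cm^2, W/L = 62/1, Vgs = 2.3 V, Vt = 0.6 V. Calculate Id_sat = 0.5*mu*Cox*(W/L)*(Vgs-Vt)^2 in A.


Step 1: Overdrive voltage Vov = Vgs - Vt = 2.3 - 0.6 = 1.7 V
Step 2: W/L = 62/1 = 62
Step 3: Id = 0.5 * 233 * 3.515e-07 * 62 * 1.7^2
Step 4: Id = 7.34e-03 A

7.34e-03


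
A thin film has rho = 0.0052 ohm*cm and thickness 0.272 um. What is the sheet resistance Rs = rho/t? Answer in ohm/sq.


Step 1: Convert thickness to cm: t = 0.272 um = 2.7200e-05 cm
Step 2: Rs = rho / t = 0.0052 / 2.7200e-05
Step 3: Rs = 191.2 ohm/sq

191.2


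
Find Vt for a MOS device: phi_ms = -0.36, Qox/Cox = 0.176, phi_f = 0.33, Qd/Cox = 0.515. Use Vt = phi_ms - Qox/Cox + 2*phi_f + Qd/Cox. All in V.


Step 1: Vt = phi_ms - Qox/Cox + 2*phi_f + Qd/Cox
Step 2: Vt = -0.36 - 0.176 + 2*0.33 + 0.515
Step 3: Vt = -0.36 - 0.176 + 0.66 + 0.515
Step 4: Vt = 0.639 V

0.639


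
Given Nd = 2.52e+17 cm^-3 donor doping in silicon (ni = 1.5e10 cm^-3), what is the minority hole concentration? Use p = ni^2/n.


Step 1: Since Nd >> ni, n ≈ Nd = 2.52e+17 cm^-3
Step 2: p = ni^2 / n = (1.5e10)^2 / 2.52e+17
Step 3: p = 2.25e20 / 2.52e+17 = 8.93e+02 cm^-3

8.93e+02


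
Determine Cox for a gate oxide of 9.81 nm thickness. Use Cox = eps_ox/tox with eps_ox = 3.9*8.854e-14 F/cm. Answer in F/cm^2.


Step 1: eps_ox = 3.9 * 8.854e-14 = 3.45306e-13 F/cm
Step 2: tox in cm = 9.81 nm * 1e-7 = 9.8100e-07 cm
Step 3: Cox = 3.45306e-13 / 9.8100e-07 = 3.52e-07 F/cm^2

3.52e-07


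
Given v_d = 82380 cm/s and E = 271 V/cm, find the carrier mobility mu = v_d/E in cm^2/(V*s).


Step 1: mu = v_d / E
Step 2: mu = 82380 / 271
Step 3: mu = 303.99 cm^2/(V*s)

303.99


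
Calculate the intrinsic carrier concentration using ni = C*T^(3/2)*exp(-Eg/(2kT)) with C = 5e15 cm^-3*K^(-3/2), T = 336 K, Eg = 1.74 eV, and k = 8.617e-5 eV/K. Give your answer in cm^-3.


Step 1: Compute kT = 8.617e-5 * 336 = 0.02895312 eV
Step 2: Exponent = -Eg/(2kT) = -1.74/(2*0.02895312) = -30.04858
Step 3: T^(3/2) = 336^1.5 = 6158.98
Step 4: ni = 5e15 * 6158.98 * exp(-30.04858) = 2.75e+06 cm^-3

2.75e+06


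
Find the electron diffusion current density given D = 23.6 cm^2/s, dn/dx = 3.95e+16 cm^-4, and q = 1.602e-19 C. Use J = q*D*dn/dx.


Step 1: J = q * D * (dn/dx)
Step 2: J = 1.602e-19 * 23.6 * 3.95e+16
Step 3: J = 1.49e-01 A/cm^2

1.49e-01


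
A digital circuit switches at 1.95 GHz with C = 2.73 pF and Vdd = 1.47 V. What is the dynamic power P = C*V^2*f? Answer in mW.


Step 1: V^2 = 1.47^2 = 2.1609 V^2
Step 2: P = C*V^2*f = 2.73e-12 F * 2.1609 * 1.95e9 Hz
Step 3: P = 1.150355115e-02 W
Step 4: P = 11.504 mW

11.504


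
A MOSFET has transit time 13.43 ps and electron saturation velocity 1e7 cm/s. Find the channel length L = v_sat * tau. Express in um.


Step 1: tau in seconds = 13.43 ps * 1e-12 = 1.3430e-11 s
Step 2: L = v_sat * tau = 1e7 * 1.3430e-11 = 1.3430e-04 cm
Step 3: L in um = 1.3430e-04 * 1e4 = 1.343 um

1.343


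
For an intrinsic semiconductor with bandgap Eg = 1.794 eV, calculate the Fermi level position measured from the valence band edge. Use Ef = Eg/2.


Step 1: For an intrinsic semiconductor, the Fermi level sits at midgap.
Step 2: Ef = Eg / 2 = 1.794 / 2 = 0.897 eV

0.897


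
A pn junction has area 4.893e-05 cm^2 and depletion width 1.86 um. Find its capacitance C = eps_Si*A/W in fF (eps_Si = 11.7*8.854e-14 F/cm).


Step 1: eps_Si = 11.7 * 8.854e-14 = 1.035918e-12 F/cm
Step 2: W in cm = 1.86 * 1e-4 = 1.86e-04 cm
Step 3: C = 1.035918e-12 * 4.893e-05 / 1.86e-04 = 2.725133e-13 F
Step 4: C = 272.51 fF

272.51


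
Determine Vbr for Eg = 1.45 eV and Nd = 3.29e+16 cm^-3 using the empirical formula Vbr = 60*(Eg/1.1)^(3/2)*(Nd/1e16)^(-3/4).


Step 1: Eg/1.1 = 1.45/1.1 = 1.318182
Step 2: (Eg/1.1)^1.5 = 1.318182^1.5 = 1.513433
Step 3: (Nd/1e16)^(-0.75) = (3.29)^(-0.75) = 0.409358
Step 4: Vbr = 60 * 1.513433 * 0.409358 = 37.2 V

37.2


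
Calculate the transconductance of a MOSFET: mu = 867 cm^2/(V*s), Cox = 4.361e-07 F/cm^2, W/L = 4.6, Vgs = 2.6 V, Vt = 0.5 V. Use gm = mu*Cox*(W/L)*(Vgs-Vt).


Step 1: Vov = Vgs - Vt = 2.6 - 0.5 = 2.1 V
Step 2: gm = mu * Cox * (W/L) * Vov
Step 3: gm = 867 * 4.361e-07 * 4.6 * 2.1 = 3.65e-03 S

3.65e-03


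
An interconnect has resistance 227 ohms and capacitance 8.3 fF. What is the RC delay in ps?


Step 1: tau = R * C
Step 2: tau = 227 * 8.3 fF = 227 * 8.3e-15 F
Step 3: tau = 1.8841e-12 s = 1.8841 ps

1.8841


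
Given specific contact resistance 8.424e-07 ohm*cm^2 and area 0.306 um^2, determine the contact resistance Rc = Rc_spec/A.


Step 1: Convert area to cm^2: 0.306 um^2 = 3.0600e-09 cm^2
Step 2: Rc = Rc_spec / A = 8.424e-07 / 3.0600e-09
Step 3: Rc = 2.75e+02 ohms

2.75e+02


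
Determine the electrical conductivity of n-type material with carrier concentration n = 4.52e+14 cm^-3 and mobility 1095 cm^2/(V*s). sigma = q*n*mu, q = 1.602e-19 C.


Step 1: sigma = q * n * mu
Step 2: sigma = 1.602e-19 * 4.52e+14 * 1095
Step 3: sigma = 7.929e-02 S/cm

7.929e-02


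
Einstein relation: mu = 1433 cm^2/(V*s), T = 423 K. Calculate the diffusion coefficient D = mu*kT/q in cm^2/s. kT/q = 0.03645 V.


Step 1: D = mu * (kT/q)
Step 2: D = 1433 * 0.03645
Step 3: D = 52.23 cm^2/s

52.23


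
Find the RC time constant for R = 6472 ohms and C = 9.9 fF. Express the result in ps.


Step 1: tau = R * C
Step 2: tau = 6472 * 9.9 fF = 6472 * 9.9e-15 F
Step 3: tau = 6.40728e-11 s = 64.0728 ps

64.0728


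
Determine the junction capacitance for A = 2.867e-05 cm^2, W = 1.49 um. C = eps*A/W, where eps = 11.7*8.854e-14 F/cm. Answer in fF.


Step 1: eps_Si = 11.7 * 8.854e-14 = 1.035918e-12 F/cm
Step 2: W in cm = 1.49 * 1e-4 = 1.49e-04 cm
Step 3: C = 1.035918e-12 * 2.867e-05 / 1.49e-04 = 1.993273e-13 F
Step 4: C = 199.33 fF

199.33


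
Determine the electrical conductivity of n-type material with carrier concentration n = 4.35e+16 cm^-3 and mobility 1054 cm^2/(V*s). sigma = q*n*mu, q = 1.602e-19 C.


Step 1: sigma = q * n * mu
Step 2: sigma = 1.602e-19 * 4.35e+16 * 1054
Step 3: sigma = 7.345e+00 S/cm

7.345e+00


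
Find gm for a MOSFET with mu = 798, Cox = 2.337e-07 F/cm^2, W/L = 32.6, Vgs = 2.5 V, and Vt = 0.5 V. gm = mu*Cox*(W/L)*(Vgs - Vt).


Step 1: Vov = Vgs - Vt = 2.5 - 0.5 = 2.0 V
Step 2: gm = mu * Cox * (W/L) * Vov
Step 3: gm = 798 * 2.337e-07 * 32.6 * 2.0 = 1.22e-02 S

1.22e-02


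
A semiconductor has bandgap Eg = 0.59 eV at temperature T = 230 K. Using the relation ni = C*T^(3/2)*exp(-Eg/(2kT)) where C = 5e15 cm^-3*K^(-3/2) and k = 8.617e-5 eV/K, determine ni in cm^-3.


Step 1: Compute kT = 8.617e-5 * 230 = 0.0198191 eV
Step 2: Exponent = -Eg/(2kT) = -0.59/(2*0.0198191) = -14.88463
Step 3: T^(3/2) = 230^1.5 = 3488.12
Step 4: ni = 5e15 * 3488.12 * exp(-14.88463) = 5.99e+12 cm^-3

5.99e+12


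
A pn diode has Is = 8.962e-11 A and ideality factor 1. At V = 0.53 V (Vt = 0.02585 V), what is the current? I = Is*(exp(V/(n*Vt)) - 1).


Step 1: V/(n*Vt) = 0.53/(1*0.02585) = 20.5029
Step 2: exp(20.5029) = 8.0223e+08
Step 3: I = 8.962e-11 * (8.0223e+08 - 1) = 7.19e-02 A

7.19e-02


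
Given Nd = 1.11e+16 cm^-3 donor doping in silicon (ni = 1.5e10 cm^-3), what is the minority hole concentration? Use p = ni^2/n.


Step 1: Since Nd >> ni, n ≈ Nd = 1.11e+16 cm^-3
Step 2: p = ni^2 / n = (1.5e10)^2 / 1.11e+16
Step 3: p = 2.25e20 / 1.11e+16 = 2.03e+04 cm^-3

2.03e+04


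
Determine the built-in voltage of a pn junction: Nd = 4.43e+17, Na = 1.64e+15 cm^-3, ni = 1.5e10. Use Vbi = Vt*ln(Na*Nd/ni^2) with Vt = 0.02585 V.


Step 1: Compute Na*Nd/ni^2 = 1.64e+15 * 4.43e+17 / (1.5e10)^2 = 3.2290e+12
Step 2: ln(3.2290e+12) = 28.8032
Step 3: Vbi = 0.02585 * 28.8032 = 0.745 V

0.745


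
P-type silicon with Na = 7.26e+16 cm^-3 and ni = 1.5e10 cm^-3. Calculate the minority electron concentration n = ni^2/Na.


Step 1: Majority hole concentration p ≈ Na = 7.26e+16 cm^-3
Step 2: n = ni^2 / Na = (1.5e10)^2 / 7.26e+16
Step 3: n = 3.10e+03 cm^-3

3.10e+03


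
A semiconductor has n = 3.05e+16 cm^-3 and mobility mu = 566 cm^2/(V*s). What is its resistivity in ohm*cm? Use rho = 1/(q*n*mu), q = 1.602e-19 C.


Step 1: sigma = q * n * mu = 1.602e-19 * 3.05e+16 * 566 = 2.76553e+00 S/cm
Step 2: rho = 1 / sigma = 1 / 2.76553e+00 = 0.3616 ohm*cm

0.3616


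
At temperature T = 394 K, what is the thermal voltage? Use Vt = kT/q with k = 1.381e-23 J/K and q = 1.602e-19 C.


Step 1: kT = 1.381e-23 * 394 = 5.44114e-21 J
Step 2: Vt = kT/q = 5.44114e-21 / 1.602e-19
Step 3: Vt = 0.03396 V

0.03396


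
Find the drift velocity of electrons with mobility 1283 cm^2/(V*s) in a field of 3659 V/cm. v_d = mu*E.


Step 1: v_d = mu * E
Step 2: v_d = 1283 * 3659 = 4694497
Step 3: v_d = 4.69e+06 cm/s

4.69e+06


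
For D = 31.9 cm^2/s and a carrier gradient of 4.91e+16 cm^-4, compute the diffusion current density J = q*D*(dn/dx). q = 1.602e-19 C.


Step 1: J = q * D * (dn/dx)
Step 2: J = 1.602e-19 * 31.9 * 4.91e+16
Step 3: J = 2.51e-01 A/cm^2

2.51e-01


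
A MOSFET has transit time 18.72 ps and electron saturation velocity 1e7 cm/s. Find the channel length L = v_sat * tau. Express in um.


Step 1: tau in seconds = 18.72 ps * 1e-12 = 1.8720e-11 s
Step 2: L = v_sat * tau = 1e7 * 1.8720e-11 = 1.8720e-04 cm
Step 3: L in um = 1.8720e-04 * 1e4 = 1.872 um

1.872


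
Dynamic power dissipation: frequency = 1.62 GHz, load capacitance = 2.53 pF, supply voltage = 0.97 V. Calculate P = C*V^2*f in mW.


Step 1: V^2 = 0.97^2 = 0.9409 V^2
Step 2: P = C*V^2*f = 2.53e-12 F * 0.9409 * 1.62e9 Hz
Step 3: P = 3.85637274e-03 W
Step 4: P = 3.856 mW

3.856


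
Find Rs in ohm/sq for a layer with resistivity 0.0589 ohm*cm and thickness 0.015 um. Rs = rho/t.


Step 1: Convert thickness to cm: t = 0.015 um = 1.5000e-06 cm
Step 2: Rs = rho / t = 0.0589 / 1.5000e-06
Step 3: Rs = 39266.7 ohm/sq

39266.7


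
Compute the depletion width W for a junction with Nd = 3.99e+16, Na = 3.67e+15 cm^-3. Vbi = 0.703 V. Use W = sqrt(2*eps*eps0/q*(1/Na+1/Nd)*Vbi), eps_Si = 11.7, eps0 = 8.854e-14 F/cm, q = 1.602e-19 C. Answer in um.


Step 1: 1/Na + 1/Nd = 1/3.67e+15 + 1/3.99e+16 = 2.97542e-16
Step 2: 2*eps*eps0/q = 2*11.7*8.854e-14/1.602e-19 = 1.293281e+07
Step 3: W^2 = 1.293281e+07 * 2.97542e-16 * 0.703 = 2.70518e-09
Step 4: W = sqrt(2.70518e-09) = 5.201e-05 cm = 0.5201 um

0.5201


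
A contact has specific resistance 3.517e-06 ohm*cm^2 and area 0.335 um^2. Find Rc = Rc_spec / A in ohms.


Step 1: Convert area to cm^2: 0.335 um^2 = 3.3500e-09 cm^2
Step 2: Rc = Rc_spec / A = 3.517e-06 / 3.3500e-09
Step 3: Rc = 1.05e+03 ohms

1.05e+03


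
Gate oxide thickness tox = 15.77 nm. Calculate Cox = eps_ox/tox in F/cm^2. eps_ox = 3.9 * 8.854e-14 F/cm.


Step 1: eps_ox = 3.9 * 8.854e-14 = 3.45306e-13 F/cm
Step 2: tox in cm = 15.77 nm * 1e-7 = 1.5770e-06 cm
Step 3: Cox = 3.45306e-13 / 1.5770e-06 = 2.19e-07 F/cm^2

2.19e-07


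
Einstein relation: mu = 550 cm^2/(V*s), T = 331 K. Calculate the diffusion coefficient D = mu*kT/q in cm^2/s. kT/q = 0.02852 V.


Step 1: D = mu * (kT/q)
Step 2: D = 550 * 0.02852
Step 3: D = 15.69 cm^2/s

15.69


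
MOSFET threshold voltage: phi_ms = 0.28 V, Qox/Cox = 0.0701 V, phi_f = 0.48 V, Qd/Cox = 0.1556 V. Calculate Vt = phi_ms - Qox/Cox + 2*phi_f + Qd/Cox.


Step 1: Vt = phi_ms - Qox/Cox + 2*phi_f + Qd/Cox
Step 2: Vt = 0.28 - 0.0701 + 2*0.48 + 0.1556
Step 3: Vt = 0.28 - 0.0701 + 0.96 + 0.1556
Step 4: Vt = 1.3255 V

1.3255


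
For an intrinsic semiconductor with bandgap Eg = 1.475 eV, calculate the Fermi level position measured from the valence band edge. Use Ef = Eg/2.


Step 1: For an intrinsic semiconductor, the Fermi level sits at midgap.
Step 2: Ef = Eg / 2 = 1.475 / 2 = 0.7375 eV

0.7375


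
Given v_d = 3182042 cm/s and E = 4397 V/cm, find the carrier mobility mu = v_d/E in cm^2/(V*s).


Step 1: mu = v_d / E
Step 2: mu = 3182042 / 4397
Step 3: mu = 723.68 cm^2/(V*s)

723.68


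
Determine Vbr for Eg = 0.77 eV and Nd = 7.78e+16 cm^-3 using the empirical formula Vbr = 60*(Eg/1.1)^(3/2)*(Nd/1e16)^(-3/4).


Step 1: Eg/1.1 = 0.77/1.1 = 0.700000
Step 2: (Eg/1.1)^1.5 = 0.700000^1.5 = 0.585662
Step 3: (Nd/1e16)^(-0.75) = (7.78)^(-0.75) = 0.214667
Step 4: Vbr = 60 * 0.585662 * 0.214667 = 7.5 V

7.5


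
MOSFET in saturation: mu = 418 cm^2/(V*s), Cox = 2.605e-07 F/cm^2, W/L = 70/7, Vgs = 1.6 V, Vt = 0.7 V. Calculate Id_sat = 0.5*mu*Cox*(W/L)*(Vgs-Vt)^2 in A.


Step 1: Overdrive voltage Vov = Vgs - Vt = 1.6 - 0.7 = 0.9 V
Step 2: W/L = 70/7 = 10
Step 3: Id = 0.5 * 418 * 2.605e-07 * 10 * 0.9^2
Step 4: Id = 4.41e-04 A

4.41e-04


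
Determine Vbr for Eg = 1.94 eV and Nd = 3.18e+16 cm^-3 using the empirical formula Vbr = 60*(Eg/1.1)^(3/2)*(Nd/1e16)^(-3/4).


Step 1: Eg/1.1 = 1.94/1.1 = 1.763636
Step 2: (Eg/1.1)^1.5 = 1.763636^1.5 = 2.342143
Step 3: (Nd/1e16)^(-0.75) = (3.18)^(-0.75) = 0.419933
Step 4: Vbr = 60 * 2.342143 * 0.419933 = 59.0 V

59.0


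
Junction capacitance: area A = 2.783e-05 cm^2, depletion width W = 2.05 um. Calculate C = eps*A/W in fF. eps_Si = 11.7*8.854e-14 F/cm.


Step 1: eps_Si = 11.7 * 8.854e-14 = 1.035918e-12 F/cm
Step 2: W in cm = 2.05 * 1e-4 = 2.05e-04 cm
Step 3: C = 1.035918e-12 * 2.783e-05 / 2.05e-04 = 1.406322e-13 F
Step 4: C = 140.63 fF

140.63


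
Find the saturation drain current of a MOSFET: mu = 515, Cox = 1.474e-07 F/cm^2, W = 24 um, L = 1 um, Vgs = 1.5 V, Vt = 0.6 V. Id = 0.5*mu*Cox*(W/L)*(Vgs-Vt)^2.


Step 1: Overdrive voltage Vov = Vgs - Vt = 1.5 - 0.6 = 0.9 V
Step 2: W/L = 24/1 = 24
Step 3: Id = 0.5 * 515 * 1.474e-07 * 24 * 0.9^2
Step 4: Id = 7.38e-04 A

7.38e-04


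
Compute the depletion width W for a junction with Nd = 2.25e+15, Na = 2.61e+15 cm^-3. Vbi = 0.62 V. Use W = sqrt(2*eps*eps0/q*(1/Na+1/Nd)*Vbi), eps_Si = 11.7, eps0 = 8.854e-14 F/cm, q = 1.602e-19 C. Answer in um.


Step 1: 1/Na + 1/Nd = 1/2.61e+15 + 1/2.25e+15 = 8.27586e-16
Step 2: 2*eps*eps0/q = 2*11.7*8.854e-14/1.602e-19 = 1.293281e+07
Step 3: W^2 = 1.293281e+07 * 8.27586e-16 * 0.62 = 6.63587e-09
Step 4: W = sqrt(6.63587e-09) = 8.146e-05 cm = 0.8146 um

0.8146


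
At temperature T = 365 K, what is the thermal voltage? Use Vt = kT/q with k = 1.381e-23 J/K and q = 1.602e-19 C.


Step 1: kT = 1.381e-23 * 365 = 5.04065e-21 J
Step 2: Vt = kT/q = 5.04065e-21 / 1.602e-19
Step 3: Vt = 0.03146 V

0.03146


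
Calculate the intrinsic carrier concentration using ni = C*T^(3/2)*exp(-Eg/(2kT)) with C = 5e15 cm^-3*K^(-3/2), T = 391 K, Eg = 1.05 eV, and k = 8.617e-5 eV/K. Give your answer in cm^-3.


Step 1: Compute kT = 8.617e-5 * 391 = 0.03369247 eV
Step 2: Exponent = -Eg/(2kT) = -1.05/(2*0.03369247) = -15.58212
Step 3: T^(3/2) = 391^1.5 = 7731.52
Step 4: ni = 5e15 * 7731.52 * exp(-15.58212) = 6.61e+12 cm^-3

6.61e+12


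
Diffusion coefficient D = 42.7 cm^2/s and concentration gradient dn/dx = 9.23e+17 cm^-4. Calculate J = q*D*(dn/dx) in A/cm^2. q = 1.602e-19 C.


Step 1: J = q * D * (dn/dx)
Step 2: J = 1.602e-19 * 42.7 * 9.23e+17
Step 3: J = 6.31e+00 A/cm^2

6.31e+00


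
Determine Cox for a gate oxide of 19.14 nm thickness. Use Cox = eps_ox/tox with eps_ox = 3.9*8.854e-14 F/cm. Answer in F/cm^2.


Step 1: eps_ox = 3.9 * 8.854e-14 = 3.45306e-13 F/cm
Step 2: tox in cm = 19.14 nm * 1e-7 = 1.9140e-06 cm
Step 3: Cox = 3.45306e-13 / 1.9140e-06 = 1.80e-07 F/cm^2

1.80e-07


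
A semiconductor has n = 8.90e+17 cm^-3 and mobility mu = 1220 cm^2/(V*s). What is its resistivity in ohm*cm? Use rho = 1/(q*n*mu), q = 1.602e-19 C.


Step 1: sigma = q * n * mu = 1.602e-19 * 8.90e+17 * 1220 = 1.73945e+02 S/cm
Step 2: rho = 1 / sigma = 1 / 1.73945e+02 = 0.005749 ohm*cm

0.005749


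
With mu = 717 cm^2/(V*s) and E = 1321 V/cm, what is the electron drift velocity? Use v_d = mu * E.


Step 1: v_d = mu * E
Step 2: v_d = 717 * 1321 = 947157
Step 3: v_d = 9.47e+05 cm/s

9.47e+05


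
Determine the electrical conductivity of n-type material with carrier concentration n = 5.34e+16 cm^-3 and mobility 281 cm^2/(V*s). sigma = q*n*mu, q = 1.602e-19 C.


Step 1: sigma = q * n * mu
Step 2: sigma = 1.602e-19 * 5.34e+16 * 281
Step 3: sigma = 2.404e+00 S/cm

2.404e+00


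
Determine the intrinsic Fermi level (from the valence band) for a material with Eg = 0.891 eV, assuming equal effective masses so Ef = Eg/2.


Step 1: For an intrinsic semiconductor, the Fermi level sits at midgap.
Step 2: Ef = Eg / 2 = 0.891 / 2 = 0.4455 eV

0.4455


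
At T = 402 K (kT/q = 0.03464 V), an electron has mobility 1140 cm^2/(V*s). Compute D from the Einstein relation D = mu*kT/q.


Step 1: D = mu * (kT/q)
Step 2: D = 1140 * 0.03464
Step 3: D = 39.49 cm^2/s

39.49


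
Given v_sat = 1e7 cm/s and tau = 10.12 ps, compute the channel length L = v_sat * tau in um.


Step 1: tau in seconds = 10.12 ps * 1e-12 = 1.0120e-11 s
Step 2: L = v_sat * tau = 1e7 * 1.0120e-11 = 1.0120e-04 cm
Step 3: L in um = 1.0120e-04 * 1e4 = 1.012 um

1.012


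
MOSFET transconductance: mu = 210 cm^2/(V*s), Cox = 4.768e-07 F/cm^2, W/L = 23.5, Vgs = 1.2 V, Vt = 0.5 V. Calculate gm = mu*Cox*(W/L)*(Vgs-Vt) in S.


Step 1: Vov = Vgs - Vt = 1.2 - 0.5 = 0.7 V
Step 2: gm = mu * Cox * (W/L) * Vov
Step 3: gm = 210 * 4.768e-07 * 23.5 * 0.7 = 1.65e-03 S

1.65e-03


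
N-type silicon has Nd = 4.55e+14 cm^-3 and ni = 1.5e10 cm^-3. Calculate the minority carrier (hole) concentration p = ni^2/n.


Step 1: Since Nd >> ni, n ≈ Nd = 4.55e+14 cm^-3
Step 2: p = ni^2 / n = (1.5e10)^2 / 4.55e+14
Step 3: p = 2.25e20 / 4.55e+14 = 4.95e+05 cm^-3

4.95e+05


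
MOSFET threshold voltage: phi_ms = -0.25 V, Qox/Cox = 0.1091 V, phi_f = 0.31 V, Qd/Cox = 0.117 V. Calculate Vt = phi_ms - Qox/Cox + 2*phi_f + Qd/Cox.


Step 1: Vt = phi_ms - Qox/Cox + 2*phi_f + Qd/Cox
Step 2: Vt = -0.25 - 0.1091 + 2*0.31 + 0.117
Step 3: Vt = -0.25 - 0.1091 + 0.62 + 0.117
Step 4: Vt = 0.3779 V

0.3779


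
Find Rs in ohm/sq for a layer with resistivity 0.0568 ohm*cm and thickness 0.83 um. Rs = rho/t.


Step 1: Convert thickness to cm: t = 0.83 um = 8.3000e-05 cm
Step 2: Rs = rho / t = 0.0568 / 8.3000e-05
Step 3: Rs = 684.3 ohm/sq

684.3


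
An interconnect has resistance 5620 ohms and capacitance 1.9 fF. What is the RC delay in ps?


Step 1: tau = R * C
Step 2: tau = 5620 * 1.9 fF = 5620 * 1.9e-15 F
Step 3: tau = 1.0678e-11 s = 10.678 ps

10.678


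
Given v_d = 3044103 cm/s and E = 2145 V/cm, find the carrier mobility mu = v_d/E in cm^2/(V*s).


Step 1: mu = v_d / E
Step 2: mu = 3044103 / 2145
Step 3: mu = 1419.16 cm^2/(V*s)

1419.16


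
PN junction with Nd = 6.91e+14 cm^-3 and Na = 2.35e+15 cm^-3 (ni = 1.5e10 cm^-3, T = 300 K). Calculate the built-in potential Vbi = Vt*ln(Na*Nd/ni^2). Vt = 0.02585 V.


Step 1: Compute Na*Nd/ni^2 = 2.35e+15 * 6.91e+14 / (1.5e10)^2 = 7.2171e+09
Step 2: ln(7.2171e+09) = 22.6997
Step 3: Vbi = 0.02585 * 22.6997 = 0.587 V

0.587


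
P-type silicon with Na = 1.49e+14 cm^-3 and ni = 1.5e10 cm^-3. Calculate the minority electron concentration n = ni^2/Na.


Step 1: Majority hole concentration p ≈ Na = 1.49e+14 cm^-3
Step 2: n = ni^2 / Na = (1.5e10)^2 / 1.49e+14
Step 3: n = 1.51e+06 cm^-3

1.51e+06


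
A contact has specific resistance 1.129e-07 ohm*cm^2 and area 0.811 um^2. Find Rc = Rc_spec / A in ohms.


Step 1: Convert area to cm^2: 0.811 um^2 = 8.1100e-09 cm^2
Step 2: Rc = Rc_spec / A = 1.129e-07 / 8.1100e-09
Step 3: Rc = 1.39e+01 ohms

1.39e+01


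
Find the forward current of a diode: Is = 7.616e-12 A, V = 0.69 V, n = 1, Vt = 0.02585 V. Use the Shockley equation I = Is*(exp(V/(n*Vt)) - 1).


Step 1: V/(n*Vt) = 0.69/(1*0.02585) = 26.6925
Step 2: exp(26.6925) = 3.9121e+11
Step 3: I = 7.616e-12 * (3.9121e+11 - 1) = 2.98e+00 A

2.98e+00


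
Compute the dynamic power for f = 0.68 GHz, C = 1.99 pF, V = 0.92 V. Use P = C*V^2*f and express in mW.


Step 1: V^2 = 0.92^2 = 0.8464 V^2
Step 2: P = C*V^2*f = 1.99e-12 F * 0.8464 * 0.68e9 Hz
Step 3: P = 1.14534848e-03 W
Step 4: P = 1.145 mW

1.145


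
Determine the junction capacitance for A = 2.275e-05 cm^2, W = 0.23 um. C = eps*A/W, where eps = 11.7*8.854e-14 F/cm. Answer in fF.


Step 1: eps_Si = 11.7 * 8.854e-14 = 1.035918e-12 F/cm
Step 2: W in cm = 0.23 * 1e-4 = 2.30e-05 cm
Step 3: C = 1.035918e-12 * 2.275e-05 / 2.30e-05 = 1.024658e-12 F
Step 4: C = 1024.66 fF

1024.66


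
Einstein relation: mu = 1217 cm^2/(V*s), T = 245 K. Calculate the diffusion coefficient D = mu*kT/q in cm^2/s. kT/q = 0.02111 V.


Step 1: D = mu * (kT/q)
Step 2: D = 1217 * 0.02111
Step 3: D = 25.69 cm^2/s

25.69


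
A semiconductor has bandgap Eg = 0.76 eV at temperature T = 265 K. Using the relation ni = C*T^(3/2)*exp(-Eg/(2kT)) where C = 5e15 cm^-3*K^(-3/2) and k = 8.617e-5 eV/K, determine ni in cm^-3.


Step 1: Compute kT = 8.617e-5 * 265 = 0.02283505 eV
Step 2: Exponent = -Eg/(2kT) = -0.76/(2*0.02283505) = -16.64108
Step 3: T^(3/2) = 265^1.5 = 4313.89
Step 4: ni = 5e15 * 4313.89 * exp(-16.64108) = 1.28e+12 cm^-3

1.28e+12


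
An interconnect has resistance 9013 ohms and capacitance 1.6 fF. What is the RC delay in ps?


Step 1: tau = R * C
Step 2: tau = 9013 * 1.6 fF = 9013 * 1.6e-15 F
Step 3: tau = 1.44208e-11 s = 14.4208 ps

14.4208


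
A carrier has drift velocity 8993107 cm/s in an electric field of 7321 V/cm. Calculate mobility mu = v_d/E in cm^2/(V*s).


Step 1: mu = v_d / E
Step 2: mu = 8993107 / 7321
Step 3: mu = 1228.4 cm^2/(V*s)

1228.4


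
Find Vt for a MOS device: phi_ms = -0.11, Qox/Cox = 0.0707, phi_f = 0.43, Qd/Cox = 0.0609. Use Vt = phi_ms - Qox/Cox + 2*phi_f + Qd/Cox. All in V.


Step 1: Vt = phi_ms - Qox/Cox + 2*phi_f + Qd/Cox
Step 2: Vt = -0.11 - 0.0707 + 2*0.43 + 0.0609
Step 3: Vt = -0.11 - 0.0707 + 0.86 + 0.0609
Step 4: Vt = 0.7402 V

0.7402


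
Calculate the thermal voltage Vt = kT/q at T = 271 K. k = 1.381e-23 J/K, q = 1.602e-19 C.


Step 1: kT = 1.381e-23 * 271 = 3.74251e-21 J
Step 2: Vt = kT/q = 3.74251e-21 / 1.602e-19
Step 3: Vt = 0.02336 V

0.02336


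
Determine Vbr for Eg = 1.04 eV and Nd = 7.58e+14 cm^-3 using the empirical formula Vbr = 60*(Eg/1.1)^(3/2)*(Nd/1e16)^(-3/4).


Step 1: Eg/1.1 = 1.04/1.1 = 0.945455
Step 2: (Eg/1.1)^1.5 = 0.945455^1.5 = 0.919309
Step 3: (Nd/1e16)^(-0.75) = (0.0758)^(-0.75) = 6.922263
Step 4: Vbr = 60 * 0.919309 * 6.922263 = 381.8 V

381.8


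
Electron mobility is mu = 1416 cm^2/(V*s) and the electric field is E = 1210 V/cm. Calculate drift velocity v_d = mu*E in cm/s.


Step 1: v_d = mu * E
Step 2: v_d = 1416 * 1210 = 1713360
Step 3: v_d = 1.71e+06 cm/s

1.71e+06


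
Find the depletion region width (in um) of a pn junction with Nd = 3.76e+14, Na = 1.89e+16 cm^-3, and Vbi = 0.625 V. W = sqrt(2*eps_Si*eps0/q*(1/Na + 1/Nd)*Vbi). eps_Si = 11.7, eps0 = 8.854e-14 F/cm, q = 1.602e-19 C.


Step 1: 1/Na + 1/Nd = 1/1.89e+16 + 1/3.76e+14 = 2.71248e-15
Step 2: 2*eps*eps0/q = 2*11.7*8.854e-14/1.602e-19 = 1.293281e+07
Step 3: W^2 = 1.293281e+07 * 2.71248e-15 * 0.625 = 2.19250e-08
Step 4: W = sqrt(2.19250e-08) = 1.481e-04 cm = 1.481 um

1.481


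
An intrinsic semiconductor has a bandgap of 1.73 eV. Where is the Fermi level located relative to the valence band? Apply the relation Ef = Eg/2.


Step 1: For an intrinsic semiconductor, the Fermi level sits at midgap.
Step 2: Ef = Eg / 2 = 1.73 / 2 = 0.865 eV

0.865


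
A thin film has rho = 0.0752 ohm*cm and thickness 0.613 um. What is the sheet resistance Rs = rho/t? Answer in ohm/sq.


Step 1: Convert thickness to cm: t = 0.613 um = 6.1300e-05 cm
Step 2: Rs = rho / t = 0.0752 / 6.1300e-05
Step 3: Rs = 1226.8 ohm/sq

1226.8


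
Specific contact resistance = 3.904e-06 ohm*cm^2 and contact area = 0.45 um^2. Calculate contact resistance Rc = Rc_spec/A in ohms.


Step 1: Convert area to cm^2: 0.45 um^2 = 4.5000e-09 cm^2
Step 2: Rc = Rc_spec / A = 3.904e-06 / 4.5000e-09
Step 3: Rc = 8.68e+02 ohms

8.68e+02


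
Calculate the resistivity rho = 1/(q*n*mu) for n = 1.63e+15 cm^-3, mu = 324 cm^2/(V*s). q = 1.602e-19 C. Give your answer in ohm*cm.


Step 1: sigma = q * n * mu = 1.602e-19 * 1.63e+15 * 324 = 8.46048e-02 S/cm
Step 2: rho = 1 / sigma = 1 / 8.46048e-02 = 11.82 ohm*cm

11.82


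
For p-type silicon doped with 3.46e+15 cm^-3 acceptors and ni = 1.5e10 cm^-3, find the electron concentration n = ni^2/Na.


Step 1: Majority hole concentration p ≈ Na = 3.46e+15 cm^-3
Step 2: n = ni^2 / Na = (1.5e10)^2 / 3.46e+15
Step 3: n = 6.50e+04 cm^-3

6.50e+04


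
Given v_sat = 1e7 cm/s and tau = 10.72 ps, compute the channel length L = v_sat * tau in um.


Step 1: tau in seconds = 10.72 ps * 1e-12 = 1.0720e-11 s
Step 2: L = v_sat * tau = 1e7 * 1.0720e-11 = 1.0720e-04 cm
Step 3: L in um = 1.0720e-04 * 1e4 = 1.072 um

1.072


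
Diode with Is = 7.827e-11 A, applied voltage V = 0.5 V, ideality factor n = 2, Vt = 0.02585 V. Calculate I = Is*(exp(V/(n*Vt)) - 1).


Step 1: V/(n*Vt) = 0.5/(2*0.02585) = 9.6712
Step 2: exp(9.6712) = 1.5854e+04
Step 3: I = 7.827e-11 * (1.5854e+04 - 1) = 1.24e-06 A

1.24e-06


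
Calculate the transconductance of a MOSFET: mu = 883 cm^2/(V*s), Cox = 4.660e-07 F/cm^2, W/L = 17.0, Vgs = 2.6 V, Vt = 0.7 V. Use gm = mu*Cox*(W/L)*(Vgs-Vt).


Step 1: Vov = Vgs - Vt = 2.6 - 0.7 = 1.9 V
Step 2: gm = mu * Cox * (W/L) * Vov
Step 3: gm = 883 * 4.660e-07 * 17.0 * 1.9 = 1.33e-02 S

1.33e-02


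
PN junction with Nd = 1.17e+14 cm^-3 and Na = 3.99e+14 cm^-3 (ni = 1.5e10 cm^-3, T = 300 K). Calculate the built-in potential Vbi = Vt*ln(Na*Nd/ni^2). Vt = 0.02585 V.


Step 1: Compute Na*Nd/ni^2 = 3.99e+14 * 1.17e+14 / (1.5e10)^2 = 2.0748e+08
Step 2: ln(2.0748e+08) = 19.1505
Step 3: Vbi = 0.02585 * 19.1505 = 0.495 V

0.495


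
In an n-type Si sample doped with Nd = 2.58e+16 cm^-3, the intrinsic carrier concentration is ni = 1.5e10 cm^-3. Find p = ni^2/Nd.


Step 1: Since Nd >> ni, n ≈ Nd = 2.58e+16 cm^-3
Step 2: p = ni^2 / n = (1.5e10)^2 / 2.58e+16
Step 3: p = 2.25e20 / 2.58e+16 = 8.72e+03 cm^-3

8.72e+03


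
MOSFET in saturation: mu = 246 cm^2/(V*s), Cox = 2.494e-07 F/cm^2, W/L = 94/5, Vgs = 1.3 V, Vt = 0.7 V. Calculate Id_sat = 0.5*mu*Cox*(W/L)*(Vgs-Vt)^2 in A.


Step 1: Overdrive voltage Vov = Vgs - Vt = 1.3 - 0.7 = 0.6 V
Step 2: W/L = 94/5 = 18.8
Step 3: Id = 0.5 * 246 * 2.494e-07 * 18.8 * 0.6^2
Step 4: Id = 2.08e-04 A

2.08e-04


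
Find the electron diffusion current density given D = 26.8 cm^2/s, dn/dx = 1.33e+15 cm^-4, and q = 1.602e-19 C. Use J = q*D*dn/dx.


Step 1: J = q * D * (dn/dx)
Step 2: J = 1.602e-19 * 26.8 * 1.33e+15
Step 3: J = 5.71e-03 A/cm^2

5.71e-03


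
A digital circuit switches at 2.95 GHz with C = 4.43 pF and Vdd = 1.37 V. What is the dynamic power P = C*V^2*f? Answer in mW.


Step 1: V^2 = 1.37^2 = 1.8769 V^2
Step 2: P = C*V^2*f = 4.43e-12 F * 1.8769 * 2.95e9 Hz
Step 3: P = 2.452826765e-02 W
Step 4: P = 24.528 mW

24.528


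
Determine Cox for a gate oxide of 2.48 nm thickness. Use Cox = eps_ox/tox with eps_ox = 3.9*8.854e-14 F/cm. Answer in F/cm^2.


Step 1: eps_ox = 3.9 * 8.854e-14 = 3.45306e-13 F/cm
Step 2: tox in cm = 2.48 nm * 1e-7 = 2.4800e-07 cm
Step 3: Cox = 3.45306e-13 / 2.4800e-07 = 1.39e-06 F/cm^2

1.39e-06


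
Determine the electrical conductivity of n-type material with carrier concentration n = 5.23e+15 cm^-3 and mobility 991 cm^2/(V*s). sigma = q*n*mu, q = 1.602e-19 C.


Step 1: sigma = q * n * mu
Step 2: sigma = 1.602e-19 * 5.23e+15 * 991
Step 3: sigma = 8.303e-01 S/cm

8.303e-01


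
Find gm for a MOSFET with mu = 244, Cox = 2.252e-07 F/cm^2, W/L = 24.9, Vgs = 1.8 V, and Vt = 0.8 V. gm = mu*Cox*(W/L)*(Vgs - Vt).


Step 1: Vov = Vgs - Vt = 1.8 - 0.8 = 1.0 V
Step 2: gm = mu * Cox * (W/L) * Vov
Step 3: gm = 244 * 2.252e-07 * 24.9 * 1.0 = 1.37e-03 S

1.37e-03


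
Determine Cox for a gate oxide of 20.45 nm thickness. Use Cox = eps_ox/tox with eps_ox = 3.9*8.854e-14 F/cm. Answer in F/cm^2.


Step 1: eps_ox = 3.9 * 8.854e-14 = 3.45306e-13 F/cm
Step 2: tox in cm = 20.45 nm * 1e-7 = 2.0450e-06 cm
Step 3: Cox = 3.45306e-13 / 2.0450e-06 = 1.69e-07 F/cm^2

1.69e-07


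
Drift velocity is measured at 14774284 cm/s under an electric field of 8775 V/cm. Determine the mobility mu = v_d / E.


Step 1: mu = v_d / E
Step 2: mu = 14774284 / 8775
Step 3: mu = 1683.68 cm^2/(V*s)

1683.68


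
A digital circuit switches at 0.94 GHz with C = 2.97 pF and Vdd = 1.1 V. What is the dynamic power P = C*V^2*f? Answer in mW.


Step 1: V^2 = 1.1^2 = 1.21 V^2
Step 2: P = C*V^2*f = 2.97e-12 F * 1.21 * 0.94e9 Hz
Step 3: P = 3.378078e-03 W
Step 4: P = 3.378 mW

3.378


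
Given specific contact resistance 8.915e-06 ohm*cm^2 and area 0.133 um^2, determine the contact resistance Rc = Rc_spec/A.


Step 1: Convert area to cm^2: 0.133 um^2 = 1.3300e-09 cm^2
Step 2: Rc = Rc_spec / A = 8.915e-06 / 1.3300e-09
Step 3: Rc = 6.70e+03 ohms

6.70e+03


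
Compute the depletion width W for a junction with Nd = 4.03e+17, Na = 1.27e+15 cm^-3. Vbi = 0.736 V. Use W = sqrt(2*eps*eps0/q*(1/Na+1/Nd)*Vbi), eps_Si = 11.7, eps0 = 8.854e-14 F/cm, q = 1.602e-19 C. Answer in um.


Step 1: 1/Na + 1/Nd = 1/1.27e+15 + 1/4.03e+17 = 7.89883e-16
Step 2: 2*eps*eps0/q = 2*11.7*8.854e-14/1.602e-19 = 1.293281e+07
Step 3: W^2 = 1.293281e+07 * 7.89883e-16 * 0.736 = 7.51854e-09
Step 4: W = sqrt(7.51854e-09) = 8.671e-05 cm = 0.8671 um

0.8671


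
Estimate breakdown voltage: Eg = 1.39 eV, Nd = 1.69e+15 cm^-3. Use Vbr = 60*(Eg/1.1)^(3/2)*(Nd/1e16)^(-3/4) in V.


Step 1: Eg/1.1 = 1.39/1.1 = 1.263636
Step 2: (Eg/1.1)^1.5 = 1.263636^1.5 = 1.420473
Step 3: (Nd/1e16)^(-0.75) = (0.169)^(-0.75) = 3.793892
Step 4: Vbr = 60 * 1.420473 * 3.793892 = 323.3 V

323.3


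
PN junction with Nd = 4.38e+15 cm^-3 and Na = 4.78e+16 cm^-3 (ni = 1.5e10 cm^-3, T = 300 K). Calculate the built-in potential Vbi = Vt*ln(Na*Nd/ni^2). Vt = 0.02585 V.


Step 1: Compute Na*Nd/ni^2 = 4.78e+16 * 4.38e+15 / (1.5e10)^2 = 9.3051e+11
Step 2: ln(9.3051e+11) = 27.5590
Step 3: Vbi = 0.02585 * 27.5590 = 0.712 V

0.712


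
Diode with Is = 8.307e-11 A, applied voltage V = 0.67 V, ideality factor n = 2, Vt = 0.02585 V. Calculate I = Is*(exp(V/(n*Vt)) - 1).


Step 1: V/(n*Vt) = 0.67/(2*0.02585) = 12.9594
Step 2: exp(12.9594) = 4.2481e+05
Step 3: I = 8.307e-11 * (4.2481e+05 - 1) = 3.53e-05 A

3.53e-05


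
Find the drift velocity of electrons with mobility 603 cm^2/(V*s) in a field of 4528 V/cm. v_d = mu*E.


Step 1: v_d = mu * E
Step 2: v_d = 603 * 4528 = 2730384
Step 3: v_d = 2.73e+06 cm/s

2.73e+06


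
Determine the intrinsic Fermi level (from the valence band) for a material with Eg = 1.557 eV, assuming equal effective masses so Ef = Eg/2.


Step 1: For an intrinsic semiconductor, the Fermi level sits at midgap.
Step 2: Ef = Eg / 2 = 1.557 / 2 = 0.7785 eV

0.7785


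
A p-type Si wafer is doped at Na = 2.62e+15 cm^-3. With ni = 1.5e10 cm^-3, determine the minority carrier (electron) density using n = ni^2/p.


Step 1: Majority hole concentration p ≈ Na = 2.62e+15 cm^-3
Step 2: n = ni^2 / Na = (1.5e10)^2 / 2.62e+15
Step 3: n = 8.59e+04 cm^-3

8.59e+04


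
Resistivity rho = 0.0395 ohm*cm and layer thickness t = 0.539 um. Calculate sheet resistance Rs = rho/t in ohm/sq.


Step 1: Convert thickness to cm: t = 0.539 um = 5.3900e-05 cm
Step 2: Rs = rho / t = 0.0395 / 5.3900e-05
Step 3: Rs = 732.8 ohm/sq

732.8


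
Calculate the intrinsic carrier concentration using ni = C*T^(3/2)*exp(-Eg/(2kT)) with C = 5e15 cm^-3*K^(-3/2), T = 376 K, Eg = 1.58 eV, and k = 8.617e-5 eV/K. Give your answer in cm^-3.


Step 1: Compute kT = 8.617e-5 * 376 = 0.03239992 eV
Step 2: Exponent = -Eg/(2kT) = -1.58/(2*0.03239992) = -24.38278
Step 3: T^(3/2) = 376^1.5 = 7290.91
Step 4: ni = 5e15 * 7290.91 * exp(-24.38278) = 9.39e+08 cm^-3

9.39e+08


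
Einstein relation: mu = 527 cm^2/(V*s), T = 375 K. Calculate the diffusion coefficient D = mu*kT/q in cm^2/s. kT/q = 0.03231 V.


Step 1: D = mu * (kT/q)
Step 2: D = 527 * 0.03231
Step 3: D = 17.03 cm^2/s

17.03


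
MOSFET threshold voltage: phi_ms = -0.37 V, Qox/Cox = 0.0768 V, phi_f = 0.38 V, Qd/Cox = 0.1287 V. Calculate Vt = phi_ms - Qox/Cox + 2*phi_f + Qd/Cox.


Step 1: Vt = phi_ms - Qox/Cox + 2*phi_f + Qd/Cox
Step 2: Vt = -0.37 - 0.0768 + 2*0.38 + 0.1287
Step 3: Vt = -0.37 - 0.0768 + 0.76 + 0.1287
Step 4: Vt = 0.4419 V

0.4419


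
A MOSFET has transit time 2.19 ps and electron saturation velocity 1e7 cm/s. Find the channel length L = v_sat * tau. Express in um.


Step 1: tau in seconds = 2.19 ps * 1e-12 = 2.1900e-12 s
Step 2: L = v_sat * tau = 1e7 * 2.1900e-12 = 2.1900e-05 cm
Step 3: L in um = 2.1900e-05 * 1e4 = 0.219 um

0.219


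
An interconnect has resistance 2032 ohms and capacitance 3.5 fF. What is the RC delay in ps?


Step 1: tau = R * C
Step 2: tau = 2032 * 3.5 fF = 2032 * 3.5e-15 F
Step 3: tau = 7.112e-12 s = 7.112 ps

7.112


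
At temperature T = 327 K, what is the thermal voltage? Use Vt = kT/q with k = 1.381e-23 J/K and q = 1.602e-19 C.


Step 1: kT = 1.381e-23 * 327 = 4.51587e-21 J
Step 2: Vt = kT/q = 4.51587e-21 / 1.602e-19
Step 3: Vt = 0.02819 V

0.02819


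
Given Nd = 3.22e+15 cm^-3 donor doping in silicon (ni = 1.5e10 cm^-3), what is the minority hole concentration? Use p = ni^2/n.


Step 1: Since Nd >> ni, n ≈ Nd = 3.22e+15 cm^-3
Step 2: p = ni^2 / n = (1.5e10)^2 / 3.22e+15
Step 3: p = 2.25e20 / 3.22e+15 = 6.99e+04 cm^-3

6.99e+04


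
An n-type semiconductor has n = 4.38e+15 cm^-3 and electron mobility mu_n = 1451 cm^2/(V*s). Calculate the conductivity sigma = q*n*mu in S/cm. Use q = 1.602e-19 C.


Step 1: sigma = q * n * mu
Step 2: sigma = 1.602e-19 * 4.38e+15 * 1451
Step 3: sigma = 1.018e+00 S/cm

1.018e+00


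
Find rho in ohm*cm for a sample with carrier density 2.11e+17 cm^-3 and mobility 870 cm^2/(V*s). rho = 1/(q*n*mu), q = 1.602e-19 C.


Step 1: sigma = q * n * mu = 1.602e-19 * 2.11e+17 * 870 = 2.94079e+01 S/cm
Step 2: rho = 1 / sigma = 1 / 2.94079e+01 = 0.034 ohm*cm

0.034


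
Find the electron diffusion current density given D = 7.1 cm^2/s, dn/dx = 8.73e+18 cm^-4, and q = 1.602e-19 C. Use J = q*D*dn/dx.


Step 1: J = q * D * (dn/dx)
Step 2: J = 1.602e-19 * 7.1 * 8.73e+18
Step 3: J = 9.93e+00 A/cm^2

9.93e+00


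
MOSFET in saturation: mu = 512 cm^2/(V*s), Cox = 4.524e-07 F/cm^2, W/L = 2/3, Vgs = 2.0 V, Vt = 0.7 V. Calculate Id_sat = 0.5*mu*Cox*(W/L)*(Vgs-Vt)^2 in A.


Step 1: Overdrive voltage Vov = Vgs - Vt = 2.0 - 0.7 = 1.3 V
Step 2: W/L = 2/3 = 0.666667
Step 3: Id = 0.5 * 512 * 4.524e-07 * 0.666667 * 1.3^2
Step 4: Id = 1.30e-04 A

1.30e-04


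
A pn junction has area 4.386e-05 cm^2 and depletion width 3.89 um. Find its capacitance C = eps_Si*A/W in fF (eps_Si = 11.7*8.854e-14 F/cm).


Step 1: eps_Si = 11.7 * 8.854e-14 = 1.035918e-12 F/cm
Step 2: W in cm = 3.89 * 1e-4 = 3.89e-04 cm
Step 3: C = 1.035918e-12 * 4.386e-05 / 3.89e-04 = 1.168004e-13 F
Step 4: C = 116.8 fF

116.8


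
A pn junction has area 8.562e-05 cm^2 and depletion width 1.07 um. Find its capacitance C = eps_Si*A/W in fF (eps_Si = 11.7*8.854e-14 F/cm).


Step 1: eps_Si = 11.7 * 8.854e-14 = 1.035918e-12 F/cm
Step 2: W in cm = 1.07 * 1e-4 = 1.07e-04 cm
Step 3: C = 1.035918e-12 * 8.562e-05 / 1.07e-04 = 8.289280e-13 F
Step 4: C = 828.93 fF

828.93


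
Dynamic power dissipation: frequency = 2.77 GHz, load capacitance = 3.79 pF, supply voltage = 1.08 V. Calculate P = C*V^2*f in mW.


Step 1: V^2 = 1.08^2 = 1.1664 V^2
Step 2: P = C*V^2*f = 3.79e-12 F * 1.1664 * 2.77e9 Hz
Step 3: P = 1.224521712e-02 W
Step 4: P = 12.245 mW

12.245


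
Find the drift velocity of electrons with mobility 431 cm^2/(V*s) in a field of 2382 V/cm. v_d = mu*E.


Step 1: v_d = mu * E
Step 2: v_d = 431 * 2382 = 1026642
Step 3: v_d = 1.03e+06 cm/s

1.03e+06


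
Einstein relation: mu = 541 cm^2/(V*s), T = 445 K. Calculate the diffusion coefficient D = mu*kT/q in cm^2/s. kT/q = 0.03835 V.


Step 1: D = mu * (kT/q)
Step 2: D = 541 * 0.03835
Step 3: D = 20.75 cm^2/s

20.75


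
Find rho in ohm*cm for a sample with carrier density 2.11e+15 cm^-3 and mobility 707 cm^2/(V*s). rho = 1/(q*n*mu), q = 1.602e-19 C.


Step 1: sigma = q * n * mu = 1.602e-19 * 2.11e+15 * 707 = 2.38982e-01 S/cm
Step 2: rho = 1 / sigma = 1 / 2.38982e-01 = 4.184 ohm*cm

4.184


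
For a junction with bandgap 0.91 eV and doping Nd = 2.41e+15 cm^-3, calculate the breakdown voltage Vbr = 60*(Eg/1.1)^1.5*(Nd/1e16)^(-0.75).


Step 1: Eg/1.1 = 0.91/1.1 = 0.827273
Step 2: (Eg/1.1)^1.5 = 0.827273^1.5 = 0.752442
Step 3: (Nd/1e16)^(-0.75) = (0.241)^(-0.75) = 2.907282
Step 4: Vbr = 60 * 0.752442 * 2.907282 = 131.3 V

131.3


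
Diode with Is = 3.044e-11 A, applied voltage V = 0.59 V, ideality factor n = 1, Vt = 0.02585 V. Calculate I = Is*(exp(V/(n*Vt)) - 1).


Step 1: V/(n*Vt) = 0.59/(1*0.02585) = 22.8240
Step 2: exp(22.8240) = 8.1722e+09
Step 3: I = 3.044e-11 * (8.1722e+09 - 1) = 2.49e-01 A

2.49e-01


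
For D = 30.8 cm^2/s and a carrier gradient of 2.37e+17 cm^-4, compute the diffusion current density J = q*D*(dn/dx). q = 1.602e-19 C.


Step 1: J = q * D * (dn/dx)
Step 2: J = 1.602e-19 * 30.8 * 2.37e+17
Step 3: J = 1.17e+00 A/cm^2

1.17e+00


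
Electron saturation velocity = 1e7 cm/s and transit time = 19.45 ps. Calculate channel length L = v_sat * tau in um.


Step 1: tau in seconds = 19.45 ps * 1e-12 = 1.9450e-11 s
Step 2: L = v_sat * tau = 1e7 * 1.9450e-11 = 1.9450e-04 cm
Step 3: L in um = 1.9450e-04 * 1e4 = 1.945 um

1.945


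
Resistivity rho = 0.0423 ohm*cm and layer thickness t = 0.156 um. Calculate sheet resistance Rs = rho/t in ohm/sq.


Step 1: Convert thickness to cm: t = 0.156 um = 1.5600e-05 cm
Step 2: Rs = rho / t = 0.0423 / 1.5600e-05
Step 3: Rs = 2711.5 ohm/sq

2711.5


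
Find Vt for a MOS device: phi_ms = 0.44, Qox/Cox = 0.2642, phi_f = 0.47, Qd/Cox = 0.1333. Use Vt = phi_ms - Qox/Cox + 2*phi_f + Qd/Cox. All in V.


Step 1: Vt = phi_ms - Qox/Cox + 2*phi_f + Qd/Cox
Step 2: Vt = 0.44 - 0.2642 + 2*0.47 + 0.1333
Step 3: Vt = 0.44 - 0.2642 + 0.94 + 0.1333
Step 4: Vt = 1.2491 V

1.2491


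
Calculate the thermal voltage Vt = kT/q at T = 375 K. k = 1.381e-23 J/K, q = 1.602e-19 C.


Step 1: kT = 1.381e-23 * 375 = 5.17875e-21 J
Step 2: Vt = kT/q = 5.17875e-21 / 1.602e-19
Step 3: Vt = 0.03233 V

0.03233


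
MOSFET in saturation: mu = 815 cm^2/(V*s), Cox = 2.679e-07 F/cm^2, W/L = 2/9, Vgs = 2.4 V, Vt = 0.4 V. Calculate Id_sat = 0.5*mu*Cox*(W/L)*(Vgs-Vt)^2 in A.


Step 1: Overdrive voltage Vov = Vgs - Vt = 2.4 - 0.4 = 2.0 V
Step 2: W/L = 2/9 = 0.222222
Step 3: Id = 0.5 * 815 * 2.679e-07 * 0.222222 * 2.0^2
Step 4: Id = 9.70e-05 A

9.70e-05


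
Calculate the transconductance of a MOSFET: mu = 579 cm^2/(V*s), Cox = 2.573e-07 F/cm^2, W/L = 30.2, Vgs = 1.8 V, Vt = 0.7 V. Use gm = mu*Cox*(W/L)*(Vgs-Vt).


Step 1: Vov = Vgs - Vt = 1.8 - 0.7 = 1.1 V
Step 2: gm = mu * Cox * (W/L) * Vov
Step 3: gm = 579 * 2.573e-07 * 30.2 * 1.1 = 4.95e-03 S

4.95e-03


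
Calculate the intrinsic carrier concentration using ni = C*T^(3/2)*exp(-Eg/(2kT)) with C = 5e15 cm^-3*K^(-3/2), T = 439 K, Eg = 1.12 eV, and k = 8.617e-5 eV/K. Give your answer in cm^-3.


Step 1: Compute kT = 8.617e-5 * 439 = 0.03782863 eV
Step 2: Exponent = -Eg/(2kT) = -1.12/(2*0.03782863) = -14.80360
Step 3: T^(3/2) = 439^1.5 = 9198.07
Step 4: ni = 5e15 * 9198.07 * exp(-14.80360) = 1.71e+13 cm^-3

1.71e+13


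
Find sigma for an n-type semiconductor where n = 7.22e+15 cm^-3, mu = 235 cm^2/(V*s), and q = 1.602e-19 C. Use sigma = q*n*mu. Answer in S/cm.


Step 1: sigma = q * n * mu
Step 2: sigma = 1.602e-19 * 7.22e+15 * 235
Step 3: sigma = 2.718e-01 S/cm

2.718e-01


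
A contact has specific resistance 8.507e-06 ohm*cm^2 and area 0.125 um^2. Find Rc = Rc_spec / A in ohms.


Step 1: Convert area to cm^2: 0.125 um^2 = 1.2500e-09 cm^2
Step 2: Rc = Rc_spec / A = 8.507e-06 / 1.2500e-09
Step 3: Rc = 6.81e+03 ohms

6.81e+03


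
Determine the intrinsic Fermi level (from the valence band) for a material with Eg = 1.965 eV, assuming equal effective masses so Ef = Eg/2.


Step 1: For an intrinsic semiconductor, the Fermi level sits at midgap.
Step 2: Ef = Eg / 2 = 1.965 / 2 = 0.9825 eV

0.9825
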